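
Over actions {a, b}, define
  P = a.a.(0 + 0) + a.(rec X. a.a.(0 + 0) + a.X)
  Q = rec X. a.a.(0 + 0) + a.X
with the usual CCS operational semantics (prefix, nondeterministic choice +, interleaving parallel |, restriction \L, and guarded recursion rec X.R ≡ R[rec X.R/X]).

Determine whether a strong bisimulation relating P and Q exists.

YES

Reachable graph of P (4 states):
  u0 = a.a.(0 + 0) + a.(rec X. a.a.(0 + 0) + a.X) :: -a-> u1, -a-> u2
  u1 = a.(0 + 0) :: -a-> u3
  u2 = rec X. a.a.(0 + 0) + a.X :: -a-> u1, -a-> u2
  u3 = 0 + 0 :: deadlocked
Reachable graph of Q (3 states):
  v0 = rec X. a.a.(0 + 0) + a.X :: -a-> v0, -a-> v1
  v1 = a.(0 + 0) :: -a-> v2
  v2 = 0 + 0 :: deadlocked
Bisimilarity quotient blocks:
  B0 = {u0, u2, v0}
  B1 = {u1, v1}
  B2 = {u3, v2}
u0 ∈ B0, v0 ∈ B0 → same block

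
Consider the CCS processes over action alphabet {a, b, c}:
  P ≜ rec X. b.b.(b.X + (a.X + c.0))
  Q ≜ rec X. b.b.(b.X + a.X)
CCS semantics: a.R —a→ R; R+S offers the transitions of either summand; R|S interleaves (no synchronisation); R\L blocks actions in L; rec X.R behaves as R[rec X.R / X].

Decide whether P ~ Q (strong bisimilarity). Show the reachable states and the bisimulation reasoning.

Reachable graph of P (4 states):
  u0 = rec X. b.b.(b.X + (a.X + c.0)) → ··b··> u1
  u1 = b.(b.(rec X. b.b.(b.X + (a.X + c.0))) + (a.(rec X. b.b.(b.X + (a.X + c.0))) + c.0)) → ··b··> u2
  u2 = b.(rec X. b.b.(b.X + (a.X + c.0))) + (a.(rec X. b.b.(b.X + (a.X + c.0))) + c.0) → ··a··> u0, ··b··> u0, ··c··> u3
  u3 = 0 → (no moves)
Reachable graph of Q (3 states):
  v0 = rec X. b.b.(b.X + a.X) → ··b··> v1
  v1 = b.(b.(rec X. b.b.(b.X + a.X)) + a.(rec X. b.b.(b.X + a.X))) → ··b··> v2
  v2 = b.(rec X. b.b.(b.X + a.X)) + a.(rec X. b.b.(b.X + a.X)) → ··a··> v0, ··b··> v0
Partition-refinement fixed point:
  B0 = {u0}
  B1 = {u1}
  B2 = {u2}
  B3 = {u3}
  B4 = {v0}
  B5 = {v1}
  B6 = {v2}
u0 ∈ B0, v0 ∈ B4 → different blocks

P ≁ Q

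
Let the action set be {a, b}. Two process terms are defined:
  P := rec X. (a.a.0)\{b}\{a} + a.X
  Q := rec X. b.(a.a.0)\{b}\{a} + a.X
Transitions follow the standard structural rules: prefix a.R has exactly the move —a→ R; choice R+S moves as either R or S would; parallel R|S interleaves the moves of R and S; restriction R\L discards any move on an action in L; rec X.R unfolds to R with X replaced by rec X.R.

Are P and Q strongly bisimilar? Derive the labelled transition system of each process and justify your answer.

P's transition system — 1 states:
  s0 = rec X. (a.a.0)\{b}\{a} + a.X ⊢ --a--▸ s0
Q's transition system — 2 states:
  t0 = rec X. b.(a.a.0)\{b}\{a} + a.X ⊢ --a--▸ t0, --b--▸ t1
  t1 = (a.a.0)\{b}\{a} ⊢ ∅
Bisimilarity quotient blocks:
  B0 = {s0}
  B1 = {t0}
  B2 = {t1}
s0 ∈ B0, t0 ∈ B1 → different blocks

not bisimilar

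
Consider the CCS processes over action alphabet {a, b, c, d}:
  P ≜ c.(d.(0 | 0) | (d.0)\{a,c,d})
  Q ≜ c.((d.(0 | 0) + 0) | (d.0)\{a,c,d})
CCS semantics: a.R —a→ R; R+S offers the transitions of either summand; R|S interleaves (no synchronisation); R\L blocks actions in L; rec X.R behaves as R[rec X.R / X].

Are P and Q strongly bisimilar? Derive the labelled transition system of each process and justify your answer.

LTS(P): 3 reachable states
  s0 = c.(d.(0 | 0) | (d.0)\{a,c,d}) → =c=> s1
  s1 = d.(0 | 0) | (d.0)\{a,c,d} → =d=> s2
  s2 = 0 | 0 | (d.0)\{a,c,d} → ·
LTS(Q): 3 reachable states
  t0 = c.((d.(0 | 0) + 0) | (d.0)\{a,c,d}) → =c=> t1
  t1 = (d.(0 | 0) + 0) | (d.0)\{a,c,d} → =d=> t2
  t2 = 0 | 0 | (d.0)\{a,c,d} → ·
Partition-refinement fixed point:
  B0 = {s0, t0}
  B1 = {s1, t1}
  B2 = {s2, t2}
s0 ∈ B0, t0 ∈ B0 → same block

bisimilar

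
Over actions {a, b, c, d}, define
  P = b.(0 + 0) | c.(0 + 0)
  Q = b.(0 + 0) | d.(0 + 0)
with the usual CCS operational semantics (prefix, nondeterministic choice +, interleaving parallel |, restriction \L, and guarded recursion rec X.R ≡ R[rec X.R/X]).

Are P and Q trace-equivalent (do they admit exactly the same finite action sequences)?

P's transition system — 4 states:
  s0 = b.(0 + 0) | c.(0 + 0) ⊢ -b-> s1, -c-> s2
  s1 = (0 + 0) | c.(0 + 0) ⊢ -c-> s3
  s2 = b.(0 + 0) | (0 + 0) ⊢ -b-> s3
  s3 = (0 + 0) | (0 + 0) ⊢ ∅
Q's transition system — 4 states:
  t0 = b.(0 + 0) | d.(0 + 0) ⊢ -b-> t1, -d-> t2
  t1 = (0 + 0) | d.(0 + 0) ⊢ -d-> t3
  t2 = b.(0 + 0) | (0 + 0) ⊢ -b-> t3
  t3 = (0 + 0) | (0 + 0) ⊢ ∅
Run σ = ⟨c⟩ on P: start {s0}
  [1] c ⇒ {s2}
  — P admits the full trace.
Run σ = ⟨c⟩ on Q: start {t0}
  [1] c ⇒ no successor for Q

traces(P) ≠ traces(Q) — witness ⟨c⟩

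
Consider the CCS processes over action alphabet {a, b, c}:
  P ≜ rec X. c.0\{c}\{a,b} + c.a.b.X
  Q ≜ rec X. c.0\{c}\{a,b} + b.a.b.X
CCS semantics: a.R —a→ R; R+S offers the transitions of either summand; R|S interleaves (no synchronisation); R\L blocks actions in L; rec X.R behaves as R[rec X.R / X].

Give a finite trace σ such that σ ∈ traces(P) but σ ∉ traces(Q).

LTS(P): 4 reachable states
  u0 = rec X. c.0\{c}\{a,b} + c.a.b.X :: =c=> u1, =c=> u2
  u1 = 0\{c}\{a,b} :: ·
  u2 = a.b.(rec X. c.0\{c}\{a,b} + c.a.b.X) :: =a=> u3
  u3 = b.(rec X. c.0\{c}\{a,b} + c.a.b.X) :: =b=> u0
LTS(Q): 4 reachable states
  v0 = rec X. c.0\{c}\{a,b} + b.a.b.X :: =b=> v1, =c=> v2
  v1 = a.b.(rec X. c.0\{c}\{a,b} + b.a.b.X) :: =a=> v3
  v2 = 0\{c}\{a,b} :: ·
  v3 = b.(rec X. c.0\{c}\{a,b} + b.a.b.X) :: =b=> v0
Trace ⟨ca⟩ through P, begin at {u0}:
  after c @ step 1: {u1, u2}
  after a @ step 2: {u3}
  P completes σ.
Trace ⟨ca⟩ through Q, begin at {v0}:
  after c @ step 1: {v2}
  after a @ step 2: ∅ (Q stuck)

ca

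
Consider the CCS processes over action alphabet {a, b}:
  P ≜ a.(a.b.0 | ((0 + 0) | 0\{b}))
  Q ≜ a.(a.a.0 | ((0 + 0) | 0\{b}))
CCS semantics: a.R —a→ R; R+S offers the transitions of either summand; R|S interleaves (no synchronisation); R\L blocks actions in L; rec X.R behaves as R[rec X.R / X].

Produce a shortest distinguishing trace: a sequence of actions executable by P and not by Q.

aab

LTS(P): 4 reachable states
  p0 = a.(a.b.0 | ((0 + 0) | 0\{b})) :: =a=> p1
  p1 = a.b.0 | ((0 + 0) | 0\{b}) :: =a=> p2
  p2 = b.0 | ((0 + 0) | 0\{b}) :: =b=> p3
  p3 = 0 | ((0 + 0) | 0\{b}) :: deadlocked
LTS(Q): 4 reachable states
  q0 = a.(a.a.0 | ((0 + 0) | 0\{b})) :: =a=> q1
  q1 = a.a.0 | ((0 + 0) | 0\{b}) :: =a=> q2
  q2 = a.0 | ((0 + 0) | 0\{b}) :: =a=> q3
  q3 = 0 | ((0 + 0) | 0\{b}) :: deadlocked
Run σ = ⟨aab⟩ on P: start {p0}
  step 1 (a): {p1}
  step 2 (a): {p2}
  step 3 (b): {p3}
  P completes σ.
Run σ = ⟨aab⟩ on Q: start {q0}
  step 1 (a): {q1}
  step 2 (a): {q2}
  step 3 (b): no successor for Q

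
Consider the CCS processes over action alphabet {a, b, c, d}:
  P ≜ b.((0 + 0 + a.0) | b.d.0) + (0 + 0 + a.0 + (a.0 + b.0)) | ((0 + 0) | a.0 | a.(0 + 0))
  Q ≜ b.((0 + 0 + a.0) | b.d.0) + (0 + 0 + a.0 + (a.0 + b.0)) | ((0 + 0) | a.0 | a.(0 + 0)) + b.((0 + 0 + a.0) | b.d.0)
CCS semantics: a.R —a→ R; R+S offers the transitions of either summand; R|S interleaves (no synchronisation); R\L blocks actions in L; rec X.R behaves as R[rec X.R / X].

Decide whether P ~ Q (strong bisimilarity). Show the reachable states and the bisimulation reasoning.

P ~ Q

Reachable graph of P (14 states):
  u0 = b.((0 + 0 + a.0) | b.d.0) + (0 + 0 + a.0 + (a.0 + b.0)) | ((0 + 0) | a.0 | a.(0 + 0)) | -a-> u1, -a-> u2, -a-> u3, -b-> u3, -b-> u4
  u1 = (0 + 0 + a.0 + (a.0 + b.0)) | ((0 + 0) | 0 | a.(0 + 0)) | -a-> u5, -a-> u6, -b-> u6
  u2 = (0 + 0 + a.0 + (a.0 + b.0)) | ((0 + 0) | a.0 | (0 + 0)) | -a-> u5, -a-> u7, -b-> u7
  u3 = 0 | ((0 + 0) | a.0 | a.(0 + 0)) | -a-> u6, -a-> u7
  u4 = (0 + 0 + a.0) | b.d.0 | -a-> u8, -b-> u9
  u5 = (0 + 0 + a.0 + (a.0 + b.0)) | ((0 + 0) | 0 | (0 + 0)) | -a-> u10, -b-> u10
  u6 = 0 | ((0 + 0) | 0 | a.(0 + 0)) | -a-> u10
  u7 = 0 | ((0 + 0) | a.0 | (0 + 0)) | -a-> u10
  u8 = 0 | b.d.0 | -b-> u11
  u9 = (0 + 0 + a.0) | d.0 | -a-> u11, -d-> u12
  u10 = 0 | ((0 + 0) | 0 | (0 + 0)) | deadlocked
  u11 = 0 | d.0 | -d-> u13
  u12 = (0 + 0 + a.0) | 0 | -a-> u13
  u13 = 0 | 0 | deadlocked
Reachable graph of Q (14 states):
  v0 = b.((0 + 0 + a.0) | b.d.0) + (0 + 0 + a.0 + (a.0 + b.0)) | ((0 + 0) | a.0 | a.(0 + 0)) + b.((0 + 0 + a.0) | b.d.0) | -a-> v1, -a-> v2, -a-> v3, -b-> v3, -b-> v4
  v1 = (0 + 0 + a.0 + (a.0 + b.0)) | ((0 + 0) | 0 | a.(0 + 0)) | -a-> v5, -a-> v6, -b-> v6
  v2 = (0 + 0 + a.0 + (a.0 + b.0)) | ((0 + 0) | a.0 | (0 + 0)) | -a-> v5, -a-> v7, -b-> v7
  v3 = 0 | ((0 + 0) | a.0 | a.(0 + 0)) | -a-> v6, -a-> v7
  v4 = (0 + 0 + a.0) | b.d.0 | -a-> v8, -b-> v9
  v5 = (0 + 0 + a.0 + (a.0 + b.0)) | ((0 + 0) | 0 | (0 + 0)) | -a-> v10, -b-> v10
  v6 = 0 | ((0 + 0) | 0 | a.(0 + 0)) | -a-> v10
  v7 = 0 | ((0 + 0) | a.0 | (0 + 0)) | -a-> v10
  v8 = 0 | b.d.0 | -b-> v11
  v9 = (0 + 0 + a.0) | d.0 | -a-> v11, -d-> v12
  v10 = 0 | ((0 + 0) | 0 | (0 + 0)) | deadlocked
  v11 = 0 | d.0 | -d-> v13
  v12 = (0 + 0 + a.0) | 0 | -a-> v13
  v13 = 0 | 0 | deadlocked
Coarsest stable partition (strong bisimilarity classes):
  B0 = {u0, v0}
  B1 = {u1, u2, v1, v2}
  B2 = {u12, u6, u7, v12, v6, v7}
  B3 = {u10, u13, v10, v13}
  B4 = {u5, v5}
  B5 = {u3, v3}
  B6 = {u4, v4}
  B7 = {u9, v9}
  B8 = {u11, v11}
  B9 = {u8, v8}
u0 ∈ B0, v0 ∈ B0 → same block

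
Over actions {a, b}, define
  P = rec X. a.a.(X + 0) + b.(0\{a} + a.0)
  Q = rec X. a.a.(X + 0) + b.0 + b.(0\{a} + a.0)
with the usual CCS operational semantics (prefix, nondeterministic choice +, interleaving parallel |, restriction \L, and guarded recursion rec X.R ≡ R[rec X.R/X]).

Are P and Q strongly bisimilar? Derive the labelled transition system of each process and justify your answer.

NO

LTS(P): 5 reachable states
  u0 = rec X. a.a.(X + 0) + b.(0\{a} + a.0) → -a-> u1, -b-> u2
  u1 = a.((rec X. a.a.(X + 0) + b.(0\{a} + a.0)) + 0) → -a-> u3
  u2 = 0\{a} + a.0 → -a-> u4
  u3 = (rec X. a.a.(X + 0) + b.(0\{a} + a.0)) + 0 → -a-> u1, -b-> u2
  u4 = 0 → ∅
LTS(Q): 5 reachable states
  v0 = rec X. a.a.(X + 0) + b.0 + b.(0\{a} + a.0) → -a-> v1, -b-> v2, -b-> v3
  v1 = a.((rec X. a.a.(X + 0) + b.0 + b.(0\{a} + a.0)) + 0) → -a-> v4
  v2 = 0 → ∅
  v3 = 0\{a} + a.0 → -a-> v2
  v4 = (rec X. a.a.(X + 0) + b.0 + b.(0\{a} + a.0)) + 0 → -a-> v1, -b-> v2, -b-> v3
Bisimilarity quotient blocks:
  B0 = {u0, u3}
  B1 = {u2, v3}
  B2 = {u4, v2}
  B3 = {u1}
  B4 = {v0, v4}
  B5 = {v1}
u0 ∈ B0, v0 ∈ B4 → different blocks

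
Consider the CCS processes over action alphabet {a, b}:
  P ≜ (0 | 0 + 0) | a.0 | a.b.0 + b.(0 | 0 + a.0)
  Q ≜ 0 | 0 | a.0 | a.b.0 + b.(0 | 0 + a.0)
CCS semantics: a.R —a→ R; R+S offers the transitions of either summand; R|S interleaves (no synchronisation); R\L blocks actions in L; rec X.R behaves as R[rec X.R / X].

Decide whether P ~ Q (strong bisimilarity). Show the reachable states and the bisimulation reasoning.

bisimilar

Reachable graph of P (8 states):
  s0 = (0 | 0 + 0) | a.0 | a.b.0 + b.(0 | 0 + a.0) ⊢ -a-> s1, -a-> s2, -b-> s3
  s1 = (0 | 0 + 0) | 0 | a.b.0 ⊢ -a-> s4
  s2 = (0 | 0 + 0) | a.0 | b.0 ⊢ -a-> s4, -b-> s5
  s3 = 0 | 0 + a.0 ⊢ -a-> s6
  s4 = (0 | 0 + 0) | 0 | b.0 ⊢ -b-> s7
  s5 = (0 | 0 + 0) | a.0 | 0 ⊢ -a-> s7
  s6 = 0 ⊢ deadlocked
  s7 = (0 | 0 + 0) | 0 | 0 ⊢ deadlocked
Reachable graph of Q (8 states):
  t0 = 0 | 0 | a.0 | a.b.0 + b.(0 | 0 + a.0) ⊢ -a-> t1, -a-> t2, -b-> t3
  t1 = 0 | 0 | 0 | a.b.0 ⊢ -a-> t4
  t2 = 0 | 0 | a.0 | b.0 ⊢ -a-> t4, -b-> t5
  t3 = 0 | 0 + a.0 ⊢ -a-> t6
  t4 = 0 | 0 | 0 | b.0 ⊢ -b-> t7
  t5 = 0 | 0 | a.0 | 0 ⊢ -a-> t7
  t6 = 0 ⊢ deadlocked
  t7 = 0 | 0 | 0 | 0 ⊢ deadlocked
Coarsest stable partition (strong bisimilarity classes):
  B0 = {s0, t0}
  B1 = {s3, s5, t3, t5}
  B2 = {s6, s7, t6, t7}
  B3 = {s2, t2}
  B4 = {s4, t4}
  B5 = {s1, t1}
s0 ∈ B0, t0 ∈ B0 → same block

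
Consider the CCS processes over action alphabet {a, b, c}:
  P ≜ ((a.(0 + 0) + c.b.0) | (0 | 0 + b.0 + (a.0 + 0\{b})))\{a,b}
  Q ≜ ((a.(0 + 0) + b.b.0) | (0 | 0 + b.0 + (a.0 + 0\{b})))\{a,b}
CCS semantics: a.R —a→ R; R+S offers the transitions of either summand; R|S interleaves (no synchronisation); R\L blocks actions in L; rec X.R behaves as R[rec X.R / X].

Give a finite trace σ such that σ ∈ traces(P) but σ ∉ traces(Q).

Reachable graph of P (2 states):
  s0 = ((a.(0 + 0) + c.b.0) | (0 | 0 + b.0 + (a.0 + 0\{b})))\{a,b} ⊢ --c--▸ s1
  s1 = (b.0 | (0 | 0 + b.0 + (a.0 + 0\{b})))\{a,b} ⊢ ∅
Reachable graph of Q (1 states):
  t0 = ((a.(0 + 0) + b.b.0) | (0 | 0 + b.0 + (a.0 + 0\{b})))\{a,b} ⊢ ∅
Run σ = ⟨c⟩ on P: start {s0}
  [1] c ⇒ {s1}
  ✓ P
Run σ = ⟨c⟩ on Q: start {t0}
  [1] c ⇒ no successor for Q

c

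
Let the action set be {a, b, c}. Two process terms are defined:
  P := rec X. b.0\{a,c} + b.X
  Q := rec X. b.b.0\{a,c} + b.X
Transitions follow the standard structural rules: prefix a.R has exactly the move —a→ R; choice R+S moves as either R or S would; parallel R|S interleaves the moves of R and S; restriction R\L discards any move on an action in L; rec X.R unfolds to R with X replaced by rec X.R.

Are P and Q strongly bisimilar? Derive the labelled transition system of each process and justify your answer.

P's transition system — 2 states:
  u0 = rec X. b.0\{a,c} + b.X has moves ··b··> u0, ··b··> u1
  u1 = 0\{a,c} has moves stopped
Q's transition system — 3 states:
  v0 = rec X. b.b.0\{a,c} + b.X has moves ··b··> v0, ··b··> v1
  v1 = b.0\{a,c} has moves ··b··> v2
  v2 = 0\{a,c} has moves stopped
Partition-refinement fixed point:
  B0 = {u0}
  B1 = {u1, v2}
  B2 = {v0}
  B3 = {v1}
u0 ∈ B0, v0 ∈ B2 → different blocks

NO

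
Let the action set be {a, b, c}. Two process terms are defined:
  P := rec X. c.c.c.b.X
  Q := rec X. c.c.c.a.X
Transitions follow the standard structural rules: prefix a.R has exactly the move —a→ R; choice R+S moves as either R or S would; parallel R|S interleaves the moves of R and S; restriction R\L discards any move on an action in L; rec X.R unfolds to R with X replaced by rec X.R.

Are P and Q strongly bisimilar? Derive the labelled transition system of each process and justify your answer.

P ≁ Q

Reachable graph of P (4 states):
  p0 = rec X. c.c.c.b.X ⊢ —c→ p1
  p1 = c.c.b.(rec X. c.c.c.b.X) ⊢ —c→ p2
  p2 = c.b.(rec X. c.c.c.b.X) ⊢ —c→ p3
  p3 = b.(rec X. c.c.c.b.X) ⊢ —b→ p0
Reachable graph of Q (4 states):
  q0 = rec X. c.c.c.a.X ⊢ —c→ q1
  q1 = c.c.a.(rec X. c.c.c.a.X) ⊢ —c→ q2
  q2 = c.a.(rec X. c.c.c.a.X) ⊢ —c→ q3
  q3 = a.(rec X. c.c.c.a.X) ⊢ —a→ q0
Bisimilarity quotient blocks:
  B0 = {p0}
  B1 = {p1}
  B2 = {p2}
  B3 = {p3}
  B4 = {q0}
  B5 = {q1}
  B6 = {q2}
  B7 = {q3}
p0 ∈ B0, q0 ∈ B4 → different blocks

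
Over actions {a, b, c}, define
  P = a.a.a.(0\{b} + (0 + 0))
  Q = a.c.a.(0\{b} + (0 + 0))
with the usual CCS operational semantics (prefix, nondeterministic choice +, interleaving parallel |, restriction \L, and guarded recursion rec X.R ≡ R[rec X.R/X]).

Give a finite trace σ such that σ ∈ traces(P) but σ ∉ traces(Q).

aa

LTS(P): 4 reachable states
  s0 = a.a.a.(0\{b} + (0 + 0)) | ··a··> s1
  s1 = a.a.(0\{b} + (0 + 0)) | ··a··> s2
  s2 = a.(0\{b} + (0 + 0)) | ··a··> s3
  s3 = 0\{b} + (0 + 0) | ·
LTS(Q): 4 reachable states
  t0 = a.c.a.(0\{b} + (0 + 0)) | ··a··> t1
  t1 = c.a.(0\{b} + (0 + 0)) | ··c··> t2
  t2 = a.(0\{b} + (0 + 0)) | ··a··> t3
  t3 = 0\{b} + (0 + 0) | ·
Run σ = ⟨aa⟩ on P: start {s0}
  step 1 (a): {s1}
  step 2 (a): {s2}
  — P admits the full trace.
Run σ = ⟨aa⟩ on Q: start {t0}
  step 1 (a): {t1}
  step 2 (a): no successor for Q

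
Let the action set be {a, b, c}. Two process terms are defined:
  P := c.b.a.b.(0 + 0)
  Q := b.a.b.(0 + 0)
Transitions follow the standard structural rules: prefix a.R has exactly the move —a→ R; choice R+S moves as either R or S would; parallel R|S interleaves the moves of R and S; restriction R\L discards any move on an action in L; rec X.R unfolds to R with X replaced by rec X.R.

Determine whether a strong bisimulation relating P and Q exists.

Reachable graph of P (5 states):
  p0 = c.b.a.b.(0 + 0) | ··c··> p1
  p1 = b.a.b.(0 + 0) | ··b··> p2
  p2 = a.b.(0 + 0) | ··a··> p3
  p3 = b.(0 + 0) | ··b··> p4
  p4 = 0 + 0 | ∅
Reachable graph of Q (4 states):
  q0 = b.a.b.(0 + 0) | ··b··> q1
  q1 = a.b.(0 + 0) | ··a··> q2
  q2 = b.(0 + 0) | ··b··> q3
  q3 = 0 + 0 | ∅
Bisimilarity quotient blocks:
  B0 = {p0}
  B1 = {p1, q0}
  B2 = {p2, q1}
  B3 = {p3, q2}
  B4 = {p4, q3}
p0 ∈ B0, q0 ∈ B1 → different blocks

P ≁ Q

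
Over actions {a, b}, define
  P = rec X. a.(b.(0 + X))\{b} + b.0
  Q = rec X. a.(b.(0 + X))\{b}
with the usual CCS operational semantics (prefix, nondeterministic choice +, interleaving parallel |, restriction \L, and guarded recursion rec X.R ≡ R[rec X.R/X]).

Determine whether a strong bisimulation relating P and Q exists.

P's transition system — 3 states:
  m0 = rec X. a.(b.(0 + X))\{b} + b.0 → -a-> m1, -b-> m2
  m1 = (b.(0 + (rec X. a.(b.(0 + X))\{b} + b.0)))\{b} → deadlocked
  m2 = 0 → deadlocked
Q's transition system — 2 states:
  n0 = rec X. a.(b.(0 + X))\{b} → -a-> n1
  n1 = (b.(0 + (rec X. a.(b.(0 + X))\{b})))\{b} → deadlocked
Coarsest stable partition (strong bisimilarity classes):
  B0 = {m0}
  B1 = {m1, m2, n1}
  B2 = {n0}
m0 ∈ B0, n0 ∈ B2 → different blocks

NO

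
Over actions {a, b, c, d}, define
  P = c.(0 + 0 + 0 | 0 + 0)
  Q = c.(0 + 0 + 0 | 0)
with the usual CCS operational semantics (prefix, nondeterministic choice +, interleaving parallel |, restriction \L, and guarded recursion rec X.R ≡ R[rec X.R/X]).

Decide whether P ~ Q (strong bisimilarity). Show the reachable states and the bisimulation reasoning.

Reachable graph of P (2 states):
  m0 = c.(0 + 0 + 0 | 0 + 0) → =c=> m1
  m1 = 0 + 0 + 0 | 0 + 0 → ·
Reachable graph of Q (2 states):
  n0 = c.(0 + 0 + 0 | 0) → =c=> n1
  n1 = 0 + 0 + 0 | 0 → ·
Bisimilarity quotient blocks:
  B0 = {m0, n0}
  B1 = {m1, n1}
m0 ∈ B0, n0 ∈ B0 → same block

bisimilar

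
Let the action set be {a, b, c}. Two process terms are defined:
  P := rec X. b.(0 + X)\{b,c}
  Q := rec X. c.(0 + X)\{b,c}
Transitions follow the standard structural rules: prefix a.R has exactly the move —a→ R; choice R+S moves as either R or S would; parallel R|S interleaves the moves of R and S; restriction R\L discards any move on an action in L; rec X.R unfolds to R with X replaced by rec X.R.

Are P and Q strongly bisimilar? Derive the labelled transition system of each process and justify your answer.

LTS(P): 2 reachable states
  m0 = rec X. b.(0 + X)\{b,c} has moves --b--▸ m1
  m1 = (0 + (rec X. b.(0 + X)\{b,c}))\{b,c} has moves ·
LTS(Q): 2 reachable states
  n0 = rec X. c.(0 + X)\{b,c} has moves --c--▸ n1
  n1 = (0 + (rec X. c.(0 + X)\{b,c}))\{b,c} has moves ·
Coarsest stable partition (strong bisimilarity classes):
  B0 = {m0}
  B1 = {m1, n1}
  B2 = {n0}
m0 ∈ B0, n0 ∈ B2 → different blocks

P ≁ Q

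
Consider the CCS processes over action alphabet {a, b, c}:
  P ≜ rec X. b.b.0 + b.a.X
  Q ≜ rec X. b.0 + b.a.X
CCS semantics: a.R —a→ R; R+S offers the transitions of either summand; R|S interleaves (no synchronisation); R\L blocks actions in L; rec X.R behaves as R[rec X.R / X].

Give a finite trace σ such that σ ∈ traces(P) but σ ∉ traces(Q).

bb

LTS(P): 4 reachable states
  u0 = rec X. b.b.0 + b.a.X :: ··b··> u1, ··b··> u2
  u1 = a.(rec X. b.b.0 + b.a.X) :: ··a··> u0
  u2 = b.0 :: ··b··> u3
  u3 = 0 :: deadlocked
LTS(Q): 3 reachable states
  v0 = rec X. b.0 + b.a.X :: ··b··> v1, ··b··> v2
  v1 = 0 :: deadlocked
  v2 = a.(rec X. b.0 + b.a.X) :: ··a··> v0
Run σ = ⟨bb⟩ on P: start {u0}
  [1] b ⇒ {u1, u2}
  [2] b ⇒ {u3}
  — P admits the full trace.
Run σ = ⟨bb⟩ on Q: start {v0}
  [1] b ⇒ {v1, v2}
  [2] b ⇒ ∅  — Q cannot continue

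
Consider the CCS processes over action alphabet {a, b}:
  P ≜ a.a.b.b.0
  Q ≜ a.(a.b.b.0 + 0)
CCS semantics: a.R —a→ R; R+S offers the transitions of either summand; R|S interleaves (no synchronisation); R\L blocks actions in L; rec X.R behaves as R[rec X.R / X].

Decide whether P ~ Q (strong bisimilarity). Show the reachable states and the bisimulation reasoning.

P ~ Q

LTS(P): 5 reachable states
  s0 = a.a.b.b.0 → -a-> s1
  s1 = a.b.b.0 → -a-> s2
  s2 = b.b.0 → -b-> s3
  s3 = b.0 → -b-> s4
  s4 = 0 → ∅
LTS(Q): 5 reachable states
  t0 = a.(a.b.b.0 + 0) → -a-> t1
  t1 = a.b.b.0 + 0 → -a-> t2
  t2 = b.b.0 → -b-> t3
  t3 = b.0 → -b-> t4
  t4 = 0 → ∅
Coarsest stable partition (strong bisimilarity classes):
  B0 = {s0, t0}
  B1 = {s1, t1}
  B2 = {s2, t2}
  B3 = {s3, t3}
  B4 = {s4, t4}
s0 ∈ B0, t0 ∈ B0 → same block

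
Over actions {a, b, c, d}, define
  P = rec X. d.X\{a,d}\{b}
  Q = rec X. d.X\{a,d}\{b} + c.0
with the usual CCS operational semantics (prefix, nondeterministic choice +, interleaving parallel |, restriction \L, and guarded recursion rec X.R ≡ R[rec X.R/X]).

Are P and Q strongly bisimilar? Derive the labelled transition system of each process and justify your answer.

not bisimilar

LTS(P): 2 reachable states
  p0 = rec X. d.X\{a,d}\{b} | =d=> p1
  p1 = (rec X. d.X\{a,d}\{b})\{a,d}\{b} | ·
LTS(Q): 4 reachable states
  q0 = rec X. d.X\{a,d}\{b} + c.0 | =c=> q1, =d=> q2
  q1 = 0 | ·
  q2 = (rec X. d.X\{a,d}\{b} + c.0)\{a,d}\{b} | =c=> q3
  q3 = 0\{a,d}\{b} | ·
Partition-refinement fixed point:
  B0 = {p0}
  B1 = {p1, q1, q3}
  B2 = {q0}
  B3 = {q2}
p0 ∈ B0, q0 ∈ B2 → different blocks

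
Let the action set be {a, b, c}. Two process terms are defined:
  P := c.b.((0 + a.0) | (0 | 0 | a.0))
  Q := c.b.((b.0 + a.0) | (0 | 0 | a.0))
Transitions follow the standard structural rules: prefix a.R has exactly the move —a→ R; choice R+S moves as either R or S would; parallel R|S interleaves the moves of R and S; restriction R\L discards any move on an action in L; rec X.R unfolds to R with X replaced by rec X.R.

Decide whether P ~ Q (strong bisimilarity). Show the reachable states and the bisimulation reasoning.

Reachable graph of P (6 states):
  m0 = c.b.((0 + a.0) | (0 | 0 | a.0)) ⊢ -c-> m1
  m1 = b.((0 + a.0) | (0 | 0 | a.0)) ⊢ -b-> m2
  m2 = (0 + a.0) | (0 | 0 | a.0) ⊢ -a-> m3, -a-> m4
  m3 = (0 + a.0) | (0 | 0 | 0) ⊢ -a-> m5
  m4 = 0 | (0 | 0 | a.0) ⊢ -a-> m5
  m5 = 0 | (0 | 0 | 0) ⊢ stopped
Reachable graph of Q (6 states):
  n0 = c.b.((b.0 + a.0) | (0 | 0 | a.0)) ⊢ -c-> n1
  n1 = b.((b.0 + a.0) | (0 | 0 | a.0)) ⊢ -b-> n2
  n2 = (b.0 + a.0) | (0 | 0 | a.0) ⊢ -a-> n3, -a-> n4, -b-> n4
  n3 = (b.0 + a.0) | (0 | 0 | 0) ⊢ -a-> n5, -b-> n5
  n4 = 0 | (0 | 0 | a.0) ⊢ -a-> n5
  n5 = 0 | (0 | 0 | 0) ⊢ stopped
Coarsest stable partition (strong bisimilarity classes):
  B0 = {m0}
  B1 = {m1}
  B2 = {m2}
  B3 = {m3, m4, n4}
  B4 = {m5, n5}
  B5 = {n0}
  B6 = {n1}
  B7 = {n2}
  B8 = {n3}
m0 ∈ B0, n0 ∈ B5 → different blocks

P ≁ Q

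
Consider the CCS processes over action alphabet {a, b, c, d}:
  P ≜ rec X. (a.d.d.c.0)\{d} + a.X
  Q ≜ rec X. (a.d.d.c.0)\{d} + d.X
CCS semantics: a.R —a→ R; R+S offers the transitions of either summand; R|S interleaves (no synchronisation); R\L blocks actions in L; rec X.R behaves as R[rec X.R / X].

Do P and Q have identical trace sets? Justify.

NO — witness ⟨aa⟩

P's transition system — 2 states:
  u0 = rec X. (a.d.d.c.0)\{d} + a.X :: —a→ u0, —a→ u1
  u1 = (d.d.c.0)\{d} :: ·
Q's transition system — 2 states:
  v0 = rec X. (a.d.d.c.0)\{d} + d.X :: —a→ v1, —d→ v0
  v1 = (d.d.c.0)\{d} :: ·
Run σ = ⟨aa⟩ on P: start {u0}
  after a @ step 1: {u0, u1}
  after a @ step 2: {u0, u1}
  ✓ P
Run σ = ⟨aa⟩ on Q: start {v0}
  after a @ step 1: {v1}
  after a @ step 2: ∅ (Q stuck)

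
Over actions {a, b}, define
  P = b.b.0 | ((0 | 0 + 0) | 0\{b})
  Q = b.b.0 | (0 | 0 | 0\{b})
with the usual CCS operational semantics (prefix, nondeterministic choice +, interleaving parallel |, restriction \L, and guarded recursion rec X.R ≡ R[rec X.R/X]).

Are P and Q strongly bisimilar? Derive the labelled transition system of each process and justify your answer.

Reachable graph of P (3 states):
  p0 = b.b.0 | ((0 | 0 + 0) | 0\{b}) :: --b--▸ p1
  p1 = b.0 | ((0 | 0 + 0) | 0\{b}) :: --b--▸ p2
  p2 = 0 | ((0 | 0 + 0) | 0\{b}) :: ·
Reachable graph of Q (3 states):
  q0 = b.b.0 | (0 | 0 | 0\{b}) :: --b--▸ q1
  q1 = b.0 | (0 | 0 | 0\{b}) :: --b--▸ q2
  q2 = 0 | (0 | 0 | 0\{b}) :: ·
Coarsest stable partition (strong bisimilarity classes):
  B0 = {p0, q0}
  B1 = {p1, q1}
  B2 = {p2, q2}
p0 ∈ B0, q0 ∈ B0 → same block

YES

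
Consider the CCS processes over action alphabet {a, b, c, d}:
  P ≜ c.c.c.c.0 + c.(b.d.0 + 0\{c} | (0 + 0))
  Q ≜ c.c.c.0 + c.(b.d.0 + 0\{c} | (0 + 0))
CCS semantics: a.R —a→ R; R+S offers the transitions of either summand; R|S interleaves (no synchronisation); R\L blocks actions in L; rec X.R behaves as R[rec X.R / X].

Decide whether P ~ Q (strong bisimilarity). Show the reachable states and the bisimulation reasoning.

P ≁ Q

Reachable graph of P (7 states):
  s0 = c.c.c.c.0 + c.(b.d.0 + 0\{c} | (0 + 0)) → ··c··> s1, ··c··> s2
  s1 = b.d.0 + 0\{c} | (0 + 0) → ··b··> s3
  s2 = c.c.c.0 → ··c··> s4
  s3 = d.0 → ··d··> s5
  s4 = c.c.0 → ··c··> s6
  s5 = 0 → ∅
  s6 = c.0 → ··c··> s5
Reachable graph of Q (6 states):
  t0 = c.c.c.0 + c.(b.d.0 + 0\{c} | (0 + 0)) → ··c··> t1, ··c··> t2
  t1 = b.d.0 + 0\{c} | (0 + 0) → ··b··> t3
  t2 = c.c.0 → ··c··> t4
  t3 = d.0 → ··d··> t5
  t4 = c.0 → ··c··> t5
  t5 = 0 → ∅
Bisimilarity quotient blocks:
  B0 = {s0}
  B1 = {s1, t1}
  B2 = {s3, t3}
  B3 = {s5, t5}
  B4 = {s2}
  B5 = {s4, t2}
  B6 = {s6, t4}
  B7 = {t0}
s0 ∈ B0, t0 ∈ B7 → different blocks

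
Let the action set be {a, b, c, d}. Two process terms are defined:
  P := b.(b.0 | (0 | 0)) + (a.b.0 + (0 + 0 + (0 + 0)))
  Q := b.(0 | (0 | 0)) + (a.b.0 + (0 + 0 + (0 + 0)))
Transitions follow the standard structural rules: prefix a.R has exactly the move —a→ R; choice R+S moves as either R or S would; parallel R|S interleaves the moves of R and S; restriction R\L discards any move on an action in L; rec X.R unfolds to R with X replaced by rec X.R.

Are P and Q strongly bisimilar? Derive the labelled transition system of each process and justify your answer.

P's transition system — 5 states:
  p0 = b.(b.0 | (0 | 0)) + (a.b.0 + (0 + 0 + (0 + 0))) :: —a→ p1, —b→ p2
  p1 = b.0 :: —b→ p3
  p2 = b.0 | (0 | 0) :: —b→ p4
  p3 = 0 :: (no moves)
  p4 = 0 | (0 | 0) :: (no moves)
Q's transition system — 4 states:
  q0 = b.(0 | (0 | 0)) + (a.b.0 + (0 + 0 + (0 + 0))) :: —a→ q1, —b→ q2
  q1 = b.0 :: —b→ q3
  q2 = 0 | (0 | 0) :: (no moves)
  q3 = 0 :: (no moves)
Coarsest stable partition (strong bisimilarity classes):
  B0 = {p0}
  B1 = {p1, p2, q1}
  B2 = {p3, p4, q2, q3}
  B3 = {q0}
p0 ∈ B0, q0 ∈ B3 → different blocks

NO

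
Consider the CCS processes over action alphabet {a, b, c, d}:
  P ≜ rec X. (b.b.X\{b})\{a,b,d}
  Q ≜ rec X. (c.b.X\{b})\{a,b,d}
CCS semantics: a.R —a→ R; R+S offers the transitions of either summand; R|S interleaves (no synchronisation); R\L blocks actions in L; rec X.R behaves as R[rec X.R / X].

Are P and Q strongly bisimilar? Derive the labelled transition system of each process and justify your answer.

Reachable graph of P (1 states):
  m0 = rec X. (b.b.X\{b})\{a,b,d} :: ·
Reachable graph of Q (2 states):
  n0 = rec X. (c.b.X\{b})\{a,b,d} :: --c--▸ n1
  n1 = (b.(rec X. (c.b.X\{b})\{a,b,d})\{b})\{a,b,d} :: ·
Bisimilarity quotient blocks:
  B0 = {m0, n1}
  B1 = {n0}
m0 ∈ B0, n0 ∈ B1 → different blocks

P ≁ Q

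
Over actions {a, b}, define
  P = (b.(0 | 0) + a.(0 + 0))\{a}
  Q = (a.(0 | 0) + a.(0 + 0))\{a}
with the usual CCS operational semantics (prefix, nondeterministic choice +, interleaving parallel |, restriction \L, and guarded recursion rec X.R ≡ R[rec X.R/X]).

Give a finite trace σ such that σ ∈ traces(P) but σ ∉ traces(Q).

b

P's transition system — 2 states:
  s0 = (b.(0 | 0) + a.(0 + 0))\{a} :: =b=> s1
  s1 = (0 | 0)\{a} :: stopped
Q's transition system — 1 states:
  t0 = (a.(0 | 0) + a.(0 + 0))\{a} :: stopped
Run σ = ⟨b⟩ on P: start {s0}
  after b @ step 1: {s1}
  P completes σ.
Run σ = ⟨b⟩ on Q: start {t0}
  after b @ step 1: no successor for Q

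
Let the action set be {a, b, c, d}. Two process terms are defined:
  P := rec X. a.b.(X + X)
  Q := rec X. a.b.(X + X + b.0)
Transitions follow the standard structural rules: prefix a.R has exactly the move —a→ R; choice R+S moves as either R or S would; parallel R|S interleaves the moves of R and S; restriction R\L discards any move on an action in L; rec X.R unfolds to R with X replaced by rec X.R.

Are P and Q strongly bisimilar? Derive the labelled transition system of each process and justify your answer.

LTS(P): 3 reachable states
  s0 = rec X. a.b.(X + X) :: -a-> s1
  s1 = b.((rec X. a.b.(X + X)) + (rec X. a.b.(X + X))) :: -b-> s2
  s2 = (rec X. a.b.(X + X)) + (rec X. a.b.(X + X)) :: -a-> s1
LTS(Q): 4 reachable states
  t0 = rec X. a.b.(X + X + b.0) :: -a-> t1
  t1 = b.((rec X. a.b.(X + X + b.0)) + (rec X. a.b.(X + X + b.0)) + b.0) :: -b-> t2
  t2 = (rec X. a.b.(X + X + b.0)) + (rec X. a.b.(X + X + b.0)) + b.0 :: -a-> t1, -b-> t3
  t3 = 0 :: stopped
Bisimilarity quotient blocks:
  B0 = {s0, s2}
  B1 = {s1}
  B2 = {t0}
  B3 = {t1}
  B4 = {t2}
  B5 = {t3}
s0 ∈ B0, t0 ∈ B2 → different blocks

not bisimilar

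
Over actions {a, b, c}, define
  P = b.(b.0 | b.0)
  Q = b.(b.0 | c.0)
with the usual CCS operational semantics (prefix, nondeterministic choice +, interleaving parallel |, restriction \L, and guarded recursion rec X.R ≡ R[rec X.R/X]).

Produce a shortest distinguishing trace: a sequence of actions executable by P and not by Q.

bbb

P's transition system — 5 states:
  s0 = b.(b.0 | b.0) → —b→ s1
  s1 = b.0 | b.0 → —b→ s2, —b→ s3
  s2 = 0 | b.0 → —b→ s4
  s3 = b.0 | 0 → —b→ s4
  s4 = 0 | 0 → ·
Q's transition system — 5 states:
  t0 = b.(b.0 | c.0) → —b→ t1
  t1 = b.0 | c.0 → —b→ t2, —c→ t3
  t2 = 0 | c.0 → —c→ t4
  t3 = b.0 | 0 → —b→ t4
  t4 = 0 | 0 → ·
Run σ = ⟨bbb⟩ on P: start {s0}
  [1] b ⇒ {s1}
  [2] b ⇒ {s2, s3}
  [3] b ⇒ {s4}
  P completes σ.
Run σ = ⟨bbb⟩ on Q: start {t0}
  [1] b ⇒ {t1}
  [2] b ⇒ {t2}
  [3] b ⇒ ∅ (Q stuck)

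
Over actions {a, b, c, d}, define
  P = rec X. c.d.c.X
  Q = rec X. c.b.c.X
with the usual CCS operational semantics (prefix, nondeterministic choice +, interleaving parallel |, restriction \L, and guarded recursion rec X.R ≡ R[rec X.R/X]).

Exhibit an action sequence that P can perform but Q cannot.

cd

Reachable graph of P (3 states):
  m0 = rec X. c.d.c.X → -c-> m1
  m1 = d.c.(rec X. c.d.c.X) → -d-> m2
  m2 = c.(rec X. c.d.c.X) → -c-> m0
Reachable graph of Q (3 states):
  n0 = rec X. c.b.c.X → -c-> n1
  n1 = b.c.(rec X. c.b.c.X) → -b-> n2
  n2 = c.(rec X. c.b.c.X) → -c-> n0
Executing cd from P (initial set {m0}):
  step 1 (c): {m1}
  step 2 (d): {m2}
  — P admits the full trace.
Executing cd from Q (initial set {n0}):
  step 1 (c): {n1}
  step 2 (d): ∅ (Q stuck)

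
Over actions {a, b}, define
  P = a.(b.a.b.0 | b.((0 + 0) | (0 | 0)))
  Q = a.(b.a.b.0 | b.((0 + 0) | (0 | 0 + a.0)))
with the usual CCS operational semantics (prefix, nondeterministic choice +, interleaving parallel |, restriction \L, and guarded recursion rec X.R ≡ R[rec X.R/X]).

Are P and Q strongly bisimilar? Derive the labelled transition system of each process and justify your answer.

not bisimilar

P's transition system — 9 states:
  s0 = a.(b.a.b.0 | b.((0 + 0) | (0 | 0))) :: -a-> s1
  s1 = b.a.b.0 | b.((0 + 0) | (0 | 0)) :: -b-> s2, -b-> s3
  s2 = a.b.0 | b.((0 + 0) | (0 | 0)) :: -a-> s4, -b-> s5
  s3 = b.a.b.0 | ((0 + 0) | (0 | 0)) :: -b-> s5
  s4 = b.0 | b.((0 + 0) | (0 | 0)) :: -b-> s6, -b-> s7
  s5 = a.b.0 | ((0 + 0) | (0 | 0)) :: -a-> s7
  s6 = 0 | b.((0 + 0) | (0 | 0)) :: -b-> s8
  s7 = b.0 | ((0 + 0) | (0 | 0)) :: -b-> s8
  s8 = 0 | ((0 + 0) | (0 | 0)) :: deadlocked
Q's transition system — 13 states:
  t0 = a.(b.a.b.0 | b.((0 + 0) | (0 | 0 + a.0))) :: -a-> t1
  t1 = b.a.b.0 | b.((0 + 0) | (0 | 0 + a.0)) :: -b-> t2, -b-> t3
  t2 = a.b.0 | b.((0 + 0) | (0 | 0 + a.0)) :: -a-> t4, -b-> t5
  t3 = b.a.b.0 | ((0 + 0) | (0 | 0 + a.0)) :: -a-> t6, -b-> t5
  t4 = b.0 | b.((0 + 0) | (0 | 0 + a.0)) :: -b-> t7, -b-> t8
  t5 = a.b.0 | ((0 + 0) | (0 | 0 + a.0)) :: -a-> t8, -a-> t9
  t6 = b.a.b.0 | ((0 + 0) | 0) :: -b-> t9
  t7 = 0 | b.((0 + 0) | (0 | 0 + a.0)) :: -b-> t10
  t8 = b.0 | ((0 + 0) | (0 | 0 + a.0)) :: -a-> t11, -b-> t10
  t9 = a.b.0 | ((0 + 0) | 0) :: -a-> t11
  t10 = 0 | ((0 + 0) | (0 | 0 + a.0)) :: -a-> t12
  t11 = b.0 | ((0 + 0) | 0) :: -b-> t12
  t12 = 0 | ((0 + 0) | 0) :: deadlocked
Bisimilarity quotient blocks:
  B0 = {s0}
  B1 = {s1}
  B2 = {s3, t6}
  B3 = {s5, t9}
  B4 = {s6, s7, t11}
  B5 = {s8, t12}
  B6 = {s2}
  B7 = {s4}
  B8 = {t0}
  B9 = {t1}
  B10 = {t3}
  B11 = {t5}
  B12 = {t8}
  B13 = {t10}
  B14 = {t2}
  B15 = {t4}
  B16 = {t7}
s0 ∈ B0, t0 ∈ B8 → different blocks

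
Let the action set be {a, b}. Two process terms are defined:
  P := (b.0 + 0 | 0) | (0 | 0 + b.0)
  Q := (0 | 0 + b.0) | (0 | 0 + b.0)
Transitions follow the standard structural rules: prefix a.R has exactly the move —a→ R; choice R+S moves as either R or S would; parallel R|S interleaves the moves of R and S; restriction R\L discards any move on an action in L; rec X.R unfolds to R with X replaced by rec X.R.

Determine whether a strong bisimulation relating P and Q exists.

bisimilar

P's transition system — 4 states:
  p0 = (b.0 + 0 | 0) | (0 | 0 + b.0) → ··b··> p1, ··b··> p2
  p1 = (b.0 + 0 | 0) | 0 → ··b··> p3
  p2 = 0 | (0 | 0 + b.0) → ··b··> p3
  p3 = 0 | 0 → deadlocked
Q's transition system — 4 states:
  q0 = (0 | 0 + b.0) | (0 | 0 + b.0) → ··b··> q1, ··b··> q2
  q1 = (0 | 0 + b.0) | 0 → ··b··> q3
  q2 = 0 | (0 | 0 + b.0) → ··b··> q3
  q3 = 0 | 0 → deadlocked
Partition-refinement fixed point:
  B0 = {p0, q0}
  B1 = {p1, p2, q1, q2}
  B2 = {p3, q3}
p0 ∈ B0, q0 ∈ B0 → same block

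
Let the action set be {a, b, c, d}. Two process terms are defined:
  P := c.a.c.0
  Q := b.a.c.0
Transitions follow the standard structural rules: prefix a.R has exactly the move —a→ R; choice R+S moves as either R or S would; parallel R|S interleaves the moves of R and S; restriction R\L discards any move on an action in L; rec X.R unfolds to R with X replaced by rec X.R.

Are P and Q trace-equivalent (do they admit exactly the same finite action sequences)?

P's transition system — 4 states:
  p0 = c.a.c.0 | -c-> p1
  p1 = a.c.0 | -a-> p2
  p2 = c.0 | -c-> p3
  p3 = 0 | (no moves)
Q's transition system — 4 states:
  q0 = b.a.c.0 | -b-> q1
  q1 = a.c.0 | -a-> q2
  q2 = c.0 | -c-> q3
  q3 = 0 | (no moves)
Executing c from P (initial set {p0}):
  [1] c ⇒ {p1}
  — P admits the full trace.
Executing c from Q (initial set {q0}):
  [1] c ⇒ no successor for Q

NO — witness ⟨c⟩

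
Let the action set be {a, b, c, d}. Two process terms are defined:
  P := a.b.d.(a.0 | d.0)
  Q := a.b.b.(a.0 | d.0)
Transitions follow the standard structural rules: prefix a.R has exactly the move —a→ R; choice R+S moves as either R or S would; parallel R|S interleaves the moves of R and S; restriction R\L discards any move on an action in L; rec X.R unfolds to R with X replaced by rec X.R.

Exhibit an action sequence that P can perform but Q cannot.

abd

Reachable graph of P (7 states):
  p0 = a.b.d.(a.0 | d.0) has moves ··a··> p1
  p1 = b.d.(a.0 | d.0) has moves ··b··> p2
  p2 = d.(a.0 | d.0) has moves ··d··> p3
  p3 = a.0 | d.0 has moves ··a··> p4, ··d··> p5
  p4 = 0 | d.0 has moves ··d··> p6
  p5 = a.0 | 0 has moves ··a··> p6
  p6 = 0 | 0 has moves deadlocked
Reachable graph of Q (7 states):
  q0 = a.b.b.(a.0 | d.0) has moves ··a··> q1
  q1 = b.b.(a.0 | d.0) has moves ··b··> q2
  q2 = b.(a.0 | d.0) has moves ··b··> q3
  q3 = a.0 | d.0 has moves ··a··> q4, ··d··> q5
  q4 = 0 | d.0 has moves ··d··> q6
  q5 = a.0 | 0 has moves ··a··> q6
  q6 = 0 | 0 has moves deadlocked
Trace ⟨abd⟩ through P, begin at {p0}:
  after a @ step 1: {p1}
  after b @ step 2: {p2}
  after d @ step 3: {p3}
  P completes σ.
Trace ⟨abd⟩ through Q, begin at {q0}:
  after a @ step 1: {q1}
  after b @ step 2: {q2}
  after d @ step 3: no successor for Q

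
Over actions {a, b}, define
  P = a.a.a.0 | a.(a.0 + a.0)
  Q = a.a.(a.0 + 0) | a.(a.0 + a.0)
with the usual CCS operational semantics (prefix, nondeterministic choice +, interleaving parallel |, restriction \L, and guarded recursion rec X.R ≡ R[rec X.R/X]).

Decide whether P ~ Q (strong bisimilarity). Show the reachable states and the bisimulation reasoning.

LTS(P): 12 reachable states
  p0 = a.a.a.0 | a.(a.0 + a.0) → =a=> p1, =a=> p2
  p1 = a.a.0 | a.(a.0 + a.0) → =a=> p3, =a=> p4
  p2 = a.a.a.0 | (a.0 + a.0) → =a=> p4, =a=> p5
  p3 = a.0 | a.(a.0 + a.0) → =a=> p6, =a=> p7
  p4 = a.a.0 | (a.0 + a.0) → =a=> p7, =a=> p8
  p5 = a.a.a.0 | 0 → =a=> p8
  p6 = 0 | a.(a.0 + a.0) → =a=> p9
  p7 = a.0 | (a.0 + a.0) → =a=> p10, =a=> p9
  p8 = a.a.0 | 0 → =a=> p10
  p9 = 0 | (a.0 + a.0) → =a=> p11
  p10 = a.0 | 0 → =a=> p11
  p11 = 0 | 0 → ∅
LTS(Q): 12 reachable states
  q0 = a.a.(a.0 + 0) | a.(a.0 + a.0) → =a=> q1, =a=> q2
  q1 = a.(a.0 + 0) | a.(a.0 + a.0) → =a=> q3, =a=> q4
  q2 = a.a.(a.0 + 0) | (a.0 + a.0) → =a=> q4, =a=> q5
  q3 = (a.0 + 0) | a.(a.0 + a.0) → =a=> q6, =a=> q7
  q4 = a.(a.0 + 0) | (a.0 + a.0) → =a=> q6, =a=> q8
  q5 = a.a.(a.0 + 0) | 0 → =a=> q8
  q6 = (a.0 + 0) | (a.0 + a.0) → =a=> q10, =a=> q9
  q7 = 0 | a.(a.0 + a.0) → =a=> q10
  q8 = a.(a.0 + 0) | 0 → =a=> q9
  q9 = (a.0 + 0) | 0 → =a=> q11
  q10 = 0 | (a.0 + a.0) → =a=> q11
  q11 = 0 | 0 → ∅
Bisimilarity quotient blocks:
  B0 = {p0, q0}
  B1 = {p1, p2, q1, q2}
  B2 = {p3, p4, p5, q3, q4, q5}
  B3 = {p6, p7, p8, q6, q7, q8}
  B4 = {p10, p9, q10, q9}
  B5 = {p11, q11}
p0 ∈ B0, q0 ∈ B0 → same block

YES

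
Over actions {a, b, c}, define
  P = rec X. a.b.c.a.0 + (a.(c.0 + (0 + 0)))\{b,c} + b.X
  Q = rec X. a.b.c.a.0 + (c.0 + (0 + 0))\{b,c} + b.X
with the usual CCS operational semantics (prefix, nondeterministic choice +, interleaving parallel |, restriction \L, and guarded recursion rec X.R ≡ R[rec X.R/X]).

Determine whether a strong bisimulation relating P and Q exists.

P ≁ Q

P's transition system — 6 states:
  s0 = rec X. a.b.c.a.0 + (a.(c.0 + (0 + 0)))\{b,c} + b.X | =a=> s1, =a=> s2, =b=> s0
  s1 = (c.0 + (0 + 0))\{b,c} | deadlocked
  s2 = b.c.a.0 | =b=> s3
  s3 = c.a.0 | =c=> s4
  s4 = a.0 | =a=> s5
  s5 = 0 | deadlocked
Q's transition system — 5 states:
  t0 = rec X. a.b.c.a.0 + (c.0 + (0 + 0))\{b,c} + b.X | =a=> t1, =b=> t0
  t1 = b.c.a.0 | =b=> t2
  t2 = c.a.0 | =c=> t3
  t3 = a.0 | =a=> t4
  t4 = 0 | deadlocked
Coarsest stable partition (strong bisimilarity classes):
  B0 = {s0}
  B1 = {s1, s5, t4}
  B2 = {s2, t1}
  B3 = {s3, t2}
  B4 = {s4, t3}
  B5 = {t0}
s0 ∈ B0, t0 ∈ B5 → different blocks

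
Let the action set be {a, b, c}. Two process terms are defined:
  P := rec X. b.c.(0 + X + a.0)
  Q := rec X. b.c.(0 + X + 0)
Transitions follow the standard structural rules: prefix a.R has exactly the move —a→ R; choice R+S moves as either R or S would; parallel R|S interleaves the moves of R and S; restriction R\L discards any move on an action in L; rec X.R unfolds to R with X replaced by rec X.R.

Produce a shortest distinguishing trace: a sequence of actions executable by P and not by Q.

Reachable graph of P (4 states):
  m0 = rec X. b.c.(0 + X + a.0) has moves —b→ m1
  m1 = c.(0 + (rec X. b.c.(0 + X + a.0)) + a.0) has moves —c→ m2
  m2 = 0 + (rec X. b.c.(0 + X + a.0)) + a.0 has moves —a→ m3, —b→ m1
  m3 = 0 has moves (no moves)
Reachable graph of Q (3 states):
  n0 = rec X. b.c.(0 + X + 0) has moves —b→ n1
  n1 = c.(0 + (rec X. b.c.(0 + X + 0)) + 0) has moves —c→ n2
  n2 = 0 + (rec X. b.c.(0 + X + 0)) + 0 has moves —b→ n1
Run σ = ⟨bca⟩ on P: start {m0}
  step 1 (b): {m1}
  step 2 (c): {m2}
  step 3 (a): {m3}
  ✓ P
Run σ = ⟨bca⟩ on Q: start {n0}
  step 1 (b): {n1}
  step 2 (c): {n2}
  step 3 (a): ∅  — Q cannot continue

bca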